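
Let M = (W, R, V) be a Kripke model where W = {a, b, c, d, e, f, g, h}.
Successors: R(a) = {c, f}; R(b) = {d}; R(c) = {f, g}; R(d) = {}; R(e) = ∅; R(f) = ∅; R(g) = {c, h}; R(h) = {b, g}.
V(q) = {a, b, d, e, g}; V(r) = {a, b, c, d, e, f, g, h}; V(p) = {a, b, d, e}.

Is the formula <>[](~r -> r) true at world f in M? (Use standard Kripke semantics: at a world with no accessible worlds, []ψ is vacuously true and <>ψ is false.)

At f: no accessible worlds, so <>[](~r -> r) is false.

No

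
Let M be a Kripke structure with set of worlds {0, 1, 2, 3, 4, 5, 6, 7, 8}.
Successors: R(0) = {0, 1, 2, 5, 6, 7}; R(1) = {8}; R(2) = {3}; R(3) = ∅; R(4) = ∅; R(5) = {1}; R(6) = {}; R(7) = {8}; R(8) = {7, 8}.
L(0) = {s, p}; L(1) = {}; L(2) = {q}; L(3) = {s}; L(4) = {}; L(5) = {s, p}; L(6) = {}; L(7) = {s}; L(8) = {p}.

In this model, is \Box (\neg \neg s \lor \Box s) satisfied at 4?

Yes

At 4: no accessible worlds, so \Box (\neg \neg s \lor \Box s) holds vacuously.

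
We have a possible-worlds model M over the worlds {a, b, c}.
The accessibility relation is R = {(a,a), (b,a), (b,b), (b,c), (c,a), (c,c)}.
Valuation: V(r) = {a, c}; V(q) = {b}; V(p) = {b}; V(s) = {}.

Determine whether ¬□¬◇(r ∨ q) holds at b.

At b: □¬◇(r ∨ q) is false, so ¬□¬◇(r ∨ q) is true.
  At b: □¬◇(r ∨ q) requires ¬◇(r ∨ q) at every successor {a, b, c}.
    ¬◇(r ∨ q) fails at a, so □¬◇(r ∨ q) is false at b.
      At a: ◇(r ∨ q) is true, so ¬◇(r ∨ q) is false.

Yes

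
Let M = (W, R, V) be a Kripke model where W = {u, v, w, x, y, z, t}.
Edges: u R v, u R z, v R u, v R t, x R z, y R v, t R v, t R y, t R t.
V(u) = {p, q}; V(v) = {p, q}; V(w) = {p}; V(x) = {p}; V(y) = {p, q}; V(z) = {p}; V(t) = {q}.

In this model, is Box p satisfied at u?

Recall that Box ψ holds at a world iff ψ holds at every accessible world, and Dia ψ holds iff ψ holds at some accessible world.
At u: Box p requires p at every successor {v, z}.
  At v: p is true.
  At z: p is true.
So Box p is true at u.

Yes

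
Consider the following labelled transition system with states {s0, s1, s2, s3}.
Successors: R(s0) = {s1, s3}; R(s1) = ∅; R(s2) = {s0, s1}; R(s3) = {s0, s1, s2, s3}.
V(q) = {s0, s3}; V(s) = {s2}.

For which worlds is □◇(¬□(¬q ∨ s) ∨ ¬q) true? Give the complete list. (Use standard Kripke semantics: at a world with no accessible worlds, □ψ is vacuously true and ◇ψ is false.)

Recall that □ψ holds at a world iff ψ holds at every accessible world, and ◇ψ holds iff ψ holds at some accessible world.
Let φ = □◇(¬□(¬q ∨ s) ∨ ¬q). Evaluate φ at each world:
  s0 (successors {s1, s3}): φ is false.
  s1 (successors ∅): φ is true.
  s2 (successors {s0, s1}): φ is false.
  s3 (successors {s0, s1, s2, s3}): φ is false.
For instance, at s0:
  At s0: □◇(¬□(¬q ∨ s) ∨ ¬q) requires ◇(¬□(¬q ∨ s) ∨ ¬q) at every successor {s1, s3}.
    ◇(¬□(¬q ∨ s) ∨ ¬q) fails at s1, so □◇(¬□(¬q ∨ s) ∨ ¬q) is false at s0.
      At s1: no accessible worlds, so ◇(¬□(¬q ∨ s) ∨ ¬q) is false.
Satisfying worlds: {s1}

s1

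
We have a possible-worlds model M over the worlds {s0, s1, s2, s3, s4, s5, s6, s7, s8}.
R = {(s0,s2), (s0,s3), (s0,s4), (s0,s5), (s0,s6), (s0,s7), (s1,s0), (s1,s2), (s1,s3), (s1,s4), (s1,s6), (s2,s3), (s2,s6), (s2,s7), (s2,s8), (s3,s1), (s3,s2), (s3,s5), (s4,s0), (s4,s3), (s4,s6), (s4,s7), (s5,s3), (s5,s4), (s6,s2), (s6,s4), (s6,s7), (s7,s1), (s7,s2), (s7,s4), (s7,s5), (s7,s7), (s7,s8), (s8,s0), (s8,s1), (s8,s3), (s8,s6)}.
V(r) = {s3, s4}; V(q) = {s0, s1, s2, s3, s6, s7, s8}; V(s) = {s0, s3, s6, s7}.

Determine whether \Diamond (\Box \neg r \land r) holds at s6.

At s6: \Diamond (\Box \neg r \land r) requires \Box \neg r \land r at some successor in {s2, s4, s7}.
  At s2: \Box \neg r \land r is false.
  At s4: \Box \neg r \land r is false.
  At s7: \Box \neg r \land r is false.
So \Diamond (\Box \neg r \land r) is false at s6.

No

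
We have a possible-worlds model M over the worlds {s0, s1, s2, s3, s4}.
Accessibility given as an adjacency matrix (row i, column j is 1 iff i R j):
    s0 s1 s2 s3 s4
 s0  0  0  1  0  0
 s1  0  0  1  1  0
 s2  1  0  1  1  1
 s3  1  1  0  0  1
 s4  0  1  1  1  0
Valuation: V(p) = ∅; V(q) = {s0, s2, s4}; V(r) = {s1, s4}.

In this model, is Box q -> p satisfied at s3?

Yes

At s3: Box q is false, p is false, so Box q -> p is true.
  At s3: Box q requires q at every successor {s0, s1, s4}.
    q fails at s1, so Box q is false at s3.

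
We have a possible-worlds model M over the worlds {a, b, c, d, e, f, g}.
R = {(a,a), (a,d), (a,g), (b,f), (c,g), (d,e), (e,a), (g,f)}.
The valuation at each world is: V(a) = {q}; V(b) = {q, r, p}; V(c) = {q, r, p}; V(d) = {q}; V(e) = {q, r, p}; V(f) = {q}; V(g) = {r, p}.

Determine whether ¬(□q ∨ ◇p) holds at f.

At f: □q ∨ ◇p is true, so ¬(□q ∨ ◇p) is false.
  At f: □q is true, ◇p is false, so □q ∨ ◇p is true.
    At f: no accessible worlds, so □q holds vacuously.
    At f: no accessible worlds, so ◇p is false.

No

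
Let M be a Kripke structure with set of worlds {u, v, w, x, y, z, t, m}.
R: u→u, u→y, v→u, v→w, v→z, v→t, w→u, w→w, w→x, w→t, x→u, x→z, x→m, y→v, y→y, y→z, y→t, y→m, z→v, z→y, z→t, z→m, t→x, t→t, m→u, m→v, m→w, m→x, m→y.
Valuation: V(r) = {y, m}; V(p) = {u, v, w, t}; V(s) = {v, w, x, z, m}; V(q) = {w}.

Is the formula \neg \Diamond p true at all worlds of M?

No

Recall that \Diamond ψ holds at a world iff ψ holds at some accessible world.
Let φ = \neg \Diamond p. Evaluate φ at each world:
  u (successors {u, y}): φ is false.
  v (successors {u, w, z, t}): φ is false.
  w (successors {u, w, x, t}): φ is false.
  x (successors {u, z, m}): φ is false.
  y (successors {v, y, z, t, m}): φ is false.
  z (successors {v, y, t, m}): φ is false.
  t (successors {x, t}): φ is false.
  m (successors {u, v, w, x, y}): φ is false.
Detail at u (counterexample):
  At u: \Diamond p is true, so \neg \Diamond p is false.
    At u: \Diamond p requires p at some successor in {u, y}.
      p holds at u, so \Diamond p is true at u.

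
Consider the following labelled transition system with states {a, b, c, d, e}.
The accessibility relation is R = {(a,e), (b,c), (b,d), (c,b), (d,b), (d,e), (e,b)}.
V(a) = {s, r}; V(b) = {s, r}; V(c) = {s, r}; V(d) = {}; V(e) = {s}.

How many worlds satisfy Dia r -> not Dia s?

Recall that Dia ψ holds at a world iff ψ holds at some accessible world.
Let φ = Dia r -> not Dia s. Evaluate φ at each world:
  a (successors {e}): φ is true.
  b (successors {c, d}): φ is false.
  c (successors {b}): φ is false.
  d (successors {b, e}): φ is false.
  e (successors {b}): φ is false.
For instance, at e:
  At e: Dia r is true, not Dia s is false, so Dia r -> not Dia s is false.
    At e: Dia r requires r at some successor in {b}.
      r holds at b, so Dia r is true at e.
    At e: Dia s is true, so not Dia s is false.
      At e: Dia s requires s at some successor in {b}.
        s holds at b, so Dia s is true at e.
Satisfying worlds: {a}

1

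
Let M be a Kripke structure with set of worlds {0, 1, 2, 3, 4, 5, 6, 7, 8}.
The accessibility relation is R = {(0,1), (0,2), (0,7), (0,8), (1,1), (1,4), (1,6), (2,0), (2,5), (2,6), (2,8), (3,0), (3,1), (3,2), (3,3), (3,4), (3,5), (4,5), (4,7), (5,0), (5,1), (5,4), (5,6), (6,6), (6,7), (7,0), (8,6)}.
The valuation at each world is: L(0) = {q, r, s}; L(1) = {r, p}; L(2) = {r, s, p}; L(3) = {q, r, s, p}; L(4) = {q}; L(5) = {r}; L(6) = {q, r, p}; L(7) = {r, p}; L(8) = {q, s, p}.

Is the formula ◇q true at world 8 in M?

Yes

At 8: ◇q requires q at some successor in {6}.
  q holds at 6, so ◇q is true at 8.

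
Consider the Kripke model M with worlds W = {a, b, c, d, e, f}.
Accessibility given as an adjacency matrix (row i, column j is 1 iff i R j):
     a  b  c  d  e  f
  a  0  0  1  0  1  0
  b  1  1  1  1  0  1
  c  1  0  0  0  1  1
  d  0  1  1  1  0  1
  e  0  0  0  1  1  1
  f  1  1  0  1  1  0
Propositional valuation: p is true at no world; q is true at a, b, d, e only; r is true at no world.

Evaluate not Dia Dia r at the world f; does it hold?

At f: Dia Dia r is false, so not Dia Dia r is true.
  At f: Dia Dia r requires Dia r at some successor in {a, b, d, e}.
    At a: Dia r is false.
    At b: Dia r is false.
    At d: Dia r is false.
    At e: Dia r is false.
  So Dia Dia r is false at f.

Yes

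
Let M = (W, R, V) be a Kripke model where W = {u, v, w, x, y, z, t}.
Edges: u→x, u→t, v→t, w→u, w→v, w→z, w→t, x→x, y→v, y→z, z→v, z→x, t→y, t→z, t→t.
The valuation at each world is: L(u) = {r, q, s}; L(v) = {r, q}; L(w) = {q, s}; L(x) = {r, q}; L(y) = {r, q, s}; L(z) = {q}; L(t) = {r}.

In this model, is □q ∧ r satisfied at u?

Recall that □ψ holds at a world iff ψ holds at every accessible world, and ◇ψ holds iff ψ holds at some accessible world.
At u: □q is false, r is true, so □q ∧ r is false.
  At u: □q requires q at every successor {x, t}.
    q fails at t, so □q is false at u.

No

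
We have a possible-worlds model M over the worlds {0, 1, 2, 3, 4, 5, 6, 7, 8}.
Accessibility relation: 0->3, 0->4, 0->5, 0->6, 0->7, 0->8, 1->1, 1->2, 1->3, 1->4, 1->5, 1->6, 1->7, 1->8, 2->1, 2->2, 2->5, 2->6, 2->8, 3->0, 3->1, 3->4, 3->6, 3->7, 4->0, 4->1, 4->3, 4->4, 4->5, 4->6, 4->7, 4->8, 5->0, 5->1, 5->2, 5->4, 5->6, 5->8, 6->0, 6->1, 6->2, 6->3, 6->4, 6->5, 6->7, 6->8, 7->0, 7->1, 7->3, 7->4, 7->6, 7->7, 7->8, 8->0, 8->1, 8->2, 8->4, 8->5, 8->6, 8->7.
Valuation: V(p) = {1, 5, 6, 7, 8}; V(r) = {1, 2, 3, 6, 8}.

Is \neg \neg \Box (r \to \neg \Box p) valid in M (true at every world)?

Yes

Let φ = \neg \neg \Box (r \to \neg \Box p). Evaluate φ at each world:
  0 (successors {3, 4, 5, 6, 7, 8}): φ is true.
  1 (successors {1, 2, 3, 4, 5, 6, 7, 8}): φ is true.
  2 (successors {1, 2, 5, 6, 8}): φ is true.
  3 (successors {0, 1, 4, 6, 7}): φ is true.
  4 (successors {0, 1, 3, 4, 5, 6, 7, 8}): φ is true.
  5 (successors {0, 1, 2, 4, 6, 8}): φ is true.
  6 (successors {0, 1, 2, 3, 4, 5, 7, 8}): φ is true.
  7 (successors {0, 1, 3, 4, 6, 7, 8}): φ is true.
  8 (successors {0, 1, 2, 4, 5, 6, 7}): φ is true.
For instance, at 2:
  At 2: \neg \Box (r \to \neg \Box p) is false, so \neg \neg \Box (r \to \neg \Box p) is true.
    At 2: \Box (r \to \neg \Box p) is true, so \neg \Box (r \to \neg \Box p) is false.
      At 2: \Box (r \to \neg \Box p) requires r \to \neg \Box p at every successor {1, 2, 5, 6, 8}.
        At 1: r \to \neg \Box p is true.
        At 2: r \to \neg \Box p is true.
        At 5: r \to \neg \Box p is true.
        At 6: r \to \neg \Box p is true.
        At 8: r \to \neg \Box p is true.
      So \Box (r \to \neg \Box p) is true at 2.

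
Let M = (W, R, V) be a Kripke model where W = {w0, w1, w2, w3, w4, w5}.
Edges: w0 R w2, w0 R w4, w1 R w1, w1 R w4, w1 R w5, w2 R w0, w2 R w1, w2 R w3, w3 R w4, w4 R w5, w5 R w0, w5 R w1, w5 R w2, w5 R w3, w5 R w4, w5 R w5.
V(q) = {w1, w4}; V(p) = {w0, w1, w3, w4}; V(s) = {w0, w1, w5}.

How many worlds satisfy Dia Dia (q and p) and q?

2

Let φ = Dia Dia (q and p) and q. Evaluate φ at each world:
  w0 (successors {w2, w4}): φ is false.
  w1 (successors {w1, w4, w5}): φ is true.
  w2 (successors {w0, w1, w3}): φ is false.
  w3 (successors {w4}): φ is false.
  w4 (successors {w5}): φ is true.
  w5 (successors {w0, w1, w2, w3, w4, w5}): φ is false.
For instance, at w0:
  At w0: Dia Dia (q and p) is true, q is false, so Dia Dia (q and p) and q is false.
    At w0: Dia Dia (q and p) requires Dia (q and p) at some successor in {w2, w4}.
      Dia (q and p) holds at w2, so Dia Dia (q and p) is true at w0.
Satisfying worlds: {w1, w4}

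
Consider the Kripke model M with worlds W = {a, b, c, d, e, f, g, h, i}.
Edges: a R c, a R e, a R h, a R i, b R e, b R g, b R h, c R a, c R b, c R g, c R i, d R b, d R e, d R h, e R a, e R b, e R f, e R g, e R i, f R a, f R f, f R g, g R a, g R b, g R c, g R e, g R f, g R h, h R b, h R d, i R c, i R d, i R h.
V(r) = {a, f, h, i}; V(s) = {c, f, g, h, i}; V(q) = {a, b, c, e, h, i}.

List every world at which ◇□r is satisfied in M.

none

Let φ = ◇□r. Evaluate φ at each world:
  a (successors {c, e, h, i}): φ is false.
  b (successors {e, g, h}): φ is false.
  c (successors {a, b, g, i}): φ is false.
  d (successors {b, e, h}): φ is false.
  e (successors {a, b, f, g, i}): φ is false.
  f (successors {a, f, g}): φ is false.
  g (successors {a, b, c, e, f, h}): φ is false.
  h (successors {b, d}): φ is false.
  i (successors {c, d, h}): φ is false.
For instance, at h:
  At h: ◇□r requires □r at some successor in {b, d}.
    At b: □r is false.
    At d: □r is false.
  So ◇□r is false at h.
Satisfying worlds: none.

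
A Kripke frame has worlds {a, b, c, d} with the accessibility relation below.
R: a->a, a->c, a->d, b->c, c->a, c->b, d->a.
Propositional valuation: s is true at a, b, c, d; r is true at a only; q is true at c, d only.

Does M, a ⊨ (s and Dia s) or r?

At a: s and Dia s is true, r is true, so (s and Dia s) or r is true.
  At a: s is true, Dia s is true, so s and Dia s is true.
    At a: Dia s requires s at some successor in {a, c, d}.
      s holds at a, so Dia s is true at a.

Yes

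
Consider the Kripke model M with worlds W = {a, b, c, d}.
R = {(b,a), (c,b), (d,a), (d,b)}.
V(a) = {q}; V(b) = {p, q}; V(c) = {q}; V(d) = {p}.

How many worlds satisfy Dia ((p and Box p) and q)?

Let φ = Dia ((p and Box p) and q). Evaluate φ at each world:
  a (successors ∅): φ is false.
  b (successors {a}): φ is false.
  c (successors {b}): φ is false.
  d (successors {a, b}): φ is false.
For instance, at c:
  At c: Dia ((p and Box p) and q) requires (p and Box p) and q at some successor in {b}.
    At b: (p and Box p) and q is false.
  So Dia ((p and Box p) and q) is false at c.
Satisfying worlds: none.

0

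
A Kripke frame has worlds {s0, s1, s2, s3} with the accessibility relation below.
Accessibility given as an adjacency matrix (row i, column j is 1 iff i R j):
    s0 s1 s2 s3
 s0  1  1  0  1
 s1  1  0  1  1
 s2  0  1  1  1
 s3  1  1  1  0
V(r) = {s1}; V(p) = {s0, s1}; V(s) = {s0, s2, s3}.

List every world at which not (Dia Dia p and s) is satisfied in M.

s1

Recall that Dia ψ holds at a world iff ψ holds at some accessible world.
Let φ = not (Dia Dia p and s). Evaluate φ at each world:
  s0 (successors {s0, s1, s3}): φ is false.
  s1 (successors {s0, s2, s3}): φ is true.
  s2 (successors {s1, s2, s3}): φ is false.
  s3 (successors {s0, s1, s2}): φ is false.
For instance, at s3:
  At s3: Dia Dia p and s is true, so not (Dia Dia p and s) is false.
    At s3: Dia Dia p is true, s is true, so Dia Dia p and s is true.
      At s3: Dia Dia p requires Dia p at some successor in {s0, s1, s2}.
        Dia p holds at s0, so Dia Dia p is true at s3.
Satisfying worlds: {s1}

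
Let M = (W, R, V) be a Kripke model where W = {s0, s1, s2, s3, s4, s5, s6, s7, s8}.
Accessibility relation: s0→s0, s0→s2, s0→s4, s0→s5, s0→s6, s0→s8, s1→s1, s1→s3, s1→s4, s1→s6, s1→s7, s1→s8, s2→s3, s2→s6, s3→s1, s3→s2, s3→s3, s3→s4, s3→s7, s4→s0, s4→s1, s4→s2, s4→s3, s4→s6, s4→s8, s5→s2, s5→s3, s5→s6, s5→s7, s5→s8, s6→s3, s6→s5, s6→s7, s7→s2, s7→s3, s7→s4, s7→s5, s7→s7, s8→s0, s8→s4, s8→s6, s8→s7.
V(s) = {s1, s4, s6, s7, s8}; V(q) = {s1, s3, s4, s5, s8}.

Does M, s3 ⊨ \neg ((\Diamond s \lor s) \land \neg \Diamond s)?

At s3: (\Diamond s \lor s) \land \neg \Diamond s is false, so \neg ((\Diamond s \lor s) \land \neg \Diamond s) is true.
  At s3: \Diamond s \lor s is true, \neg \Diamond s is false, so (\Diamond s \lor s) \land \neg \Diamond s is false.
    At s3: \Diamond s is true, s is false, so \Diamond s \lor s is true.
      At s3: \Diamond s requires s at some successor in {s1, s2, s3, s4, s7}.
        s holds at s1, so \Diamond s is true at s3.
    At s3: \Diamond s is true, so \neg \Diamond s is false.
      At s3: \Diamond s requires s at some successor in {s1, s2, s3, s4, s7}.
        s holds at s1, so \Diamond s is true at s3.

Yes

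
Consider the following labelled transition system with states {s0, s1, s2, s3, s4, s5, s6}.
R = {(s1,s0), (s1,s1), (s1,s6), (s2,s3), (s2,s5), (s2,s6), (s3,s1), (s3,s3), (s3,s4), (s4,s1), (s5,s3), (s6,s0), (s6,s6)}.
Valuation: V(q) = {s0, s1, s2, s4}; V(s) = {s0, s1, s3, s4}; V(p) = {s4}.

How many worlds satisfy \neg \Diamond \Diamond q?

Let φ = \neg \Diamond \Diamond q. Evaluate φ at each world:
  s0 (successors ∅): φ is true.
  s1 (successors {s0, s1, s6}): φ is false.
  s2 (successors {s3, s5, s6}): φ is false.
  s3 (successors {s1, s3, s4}): φ is false.
  s4 (successors {s1}): φ is false.
  s5 (successors {s3}): φ is false.
  s6 (successors {s0, s6}): φ is false.
For instance, at s6:
  At s6: \Diamond \Diamond q is true, so \neg \Diamond \Diamond q is false.
    At s6: \Diamond \Diamond q requires \Diamond q at some successor in {s0, s6}.
      \Diamond q holds at s6, so \Diamond \Diamond q is true at s6.
Satisfying worlds: {s0}

1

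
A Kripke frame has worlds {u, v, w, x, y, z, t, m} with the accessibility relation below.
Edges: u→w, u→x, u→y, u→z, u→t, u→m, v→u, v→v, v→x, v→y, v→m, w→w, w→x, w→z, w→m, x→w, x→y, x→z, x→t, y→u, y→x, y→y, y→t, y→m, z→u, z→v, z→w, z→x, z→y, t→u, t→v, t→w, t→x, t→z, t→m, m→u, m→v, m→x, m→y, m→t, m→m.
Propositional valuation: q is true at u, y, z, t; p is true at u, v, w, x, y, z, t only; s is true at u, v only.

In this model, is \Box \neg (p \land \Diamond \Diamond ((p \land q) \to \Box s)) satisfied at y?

No

Recall that \Box ψ holds at a world iff ψ holds at every accessible world, and \Diamond ψ holds iff ψ holds at some accessible world.
At y: \Box \neg (p \land \Diamond \Diamond ((p \land q) \to \Box s)) requires \neg (p \land \Diamond \Diamond ((p \land q) \to \Box s)) at every successor {u, x, y, t, m}.
  \neg (p \land \Diamond \Diamond ((p \land q) \to \Box s)) fails at u, so \Box \neg (p \land \Diamond \Diamond ((p \land q) \to \Box s)) is false at y.
    At u: p \land \Diamond \Diamond ((p \land q) \to \Box s) is true, so \neg (p \land \Diamond \Diamond ((p \land q) \to \Box s)) is false.
      At u: p is true, \Diamond \Diamond ((p \land q) \to \Box s) is true, so p \land \Diamond \Diamond ((p \land q) \to \Box s) is true.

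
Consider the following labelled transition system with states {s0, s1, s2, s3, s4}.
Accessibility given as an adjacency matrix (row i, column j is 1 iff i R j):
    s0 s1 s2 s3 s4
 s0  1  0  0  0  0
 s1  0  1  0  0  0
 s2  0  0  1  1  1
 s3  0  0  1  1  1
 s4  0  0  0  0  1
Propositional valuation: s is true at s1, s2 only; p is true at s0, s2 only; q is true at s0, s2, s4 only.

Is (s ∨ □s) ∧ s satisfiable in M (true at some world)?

Yes

Recall that □ψ holds at a world iff ψ holds at every accessible world, and ◇ψ holds iff ψ holds at some accessible world.
Let φ = (s ∨ □s) ∧ s. Evaluate φ at each world:
  s0 (successors {s0}): φ is false.
  s1 (successors {s1}): φ is true.
  s2 (successors {s2, s3, s4}): φ is true.
  s3 (successors {s2, s3, s4}): φ is false.
  s4 (successors {s4}): φ is false.
Detail at s1 (witness):
  At s1: s ∨ □s is true, s is true, so (s ∨ □s) ∧ s is true.
    At s1: s is true, □s is true, so s ∨ □s is true.
      At s1: □s requires s at every successor {s1}.
        At s1: s is true.
      So □s is true at s1.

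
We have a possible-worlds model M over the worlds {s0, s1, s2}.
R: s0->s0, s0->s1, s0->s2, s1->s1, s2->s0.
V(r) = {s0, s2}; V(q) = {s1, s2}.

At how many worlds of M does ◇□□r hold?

Let φ = ◇□□r. Evaluate φ at each world:
  s0 (successors {s0, s1, s2}): φ is false.
  s1 (successors {s1}): φ is false.
  s2 (successors {s0}): φ is false.
For instance, at s0:
  At s0: ◇□□r requires □□r at some successor in {s0, s1, s2}.
    At s0: □□r is false.
    At s1: □□r is false.
    At s2: □□r is false.
  So ◇□□r is false at s0.
Satisfying worlds: none.

0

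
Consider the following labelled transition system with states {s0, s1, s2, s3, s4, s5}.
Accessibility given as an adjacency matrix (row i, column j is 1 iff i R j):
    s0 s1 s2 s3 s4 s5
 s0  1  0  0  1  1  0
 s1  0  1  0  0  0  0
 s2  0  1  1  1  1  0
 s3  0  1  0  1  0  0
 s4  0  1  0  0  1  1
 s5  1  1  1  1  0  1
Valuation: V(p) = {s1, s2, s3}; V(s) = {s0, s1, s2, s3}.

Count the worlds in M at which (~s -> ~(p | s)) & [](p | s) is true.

Let φ = (~s -> ~(p | s)) & [](p | s). Evaluate φ at each world:
  s0 (successors {s0, s3, s4}): φ is false.
  s1 (successors {s1}): φ is true.
  s2 (successors {s1, s2, s3, s4}): φ is false.
  s3 (successors {s1, s3}): φ is true.
  s4 (successors {s1, s4, s5}): φ is false.
  s5 (successors {s0, s1, s2, s3, s5}): φ is false.
For instance, at s0:
  At s0: ~s -> ~(p | s) is true, [](p | s) is false, so (~s -> ~(p | s)) & [](p | s) is false.
    At s0: [](p | s) requires p | s at every successor {s0, s3, s4}.
      p | s fails at s4, so [](p | s) is false at s0.
Satisfying worlds: {s1, s3}

2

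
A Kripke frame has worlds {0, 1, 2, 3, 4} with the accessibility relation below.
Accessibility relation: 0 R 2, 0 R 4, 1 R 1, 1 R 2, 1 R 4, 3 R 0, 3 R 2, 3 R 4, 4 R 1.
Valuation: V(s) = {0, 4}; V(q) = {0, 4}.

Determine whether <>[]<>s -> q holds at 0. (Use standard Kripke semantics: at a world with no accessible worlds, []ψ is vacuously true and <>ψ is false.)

At 0: <>[]<>s is true, q is true, so <>[]<>s -> q is true.
  At 0: <>[]<>s requires []<>s at some successor in {2, 4}.
    []<>s holds at 2, so <>[]<>s is true at 0.
      At 2: no accessible worlds, so []<>s holds vacuously.

Yes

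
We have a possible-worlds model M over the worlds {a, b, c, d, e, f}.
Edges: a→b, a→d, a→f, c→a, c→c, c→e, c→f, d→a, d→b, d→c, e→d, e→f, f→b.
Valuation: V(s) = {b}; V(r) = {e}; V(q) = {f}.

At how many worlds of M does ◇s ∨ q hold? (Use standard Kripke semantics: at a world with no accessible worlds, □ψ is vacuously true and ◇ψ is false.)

Recall that ◇ψ holds at a world iff ψ holds at some accessible world.
Let φ = ◇s ∨ q. Evaluate φ at each world:
  a (successors {b, d, f}): φ is true.
  b (successors ∅): φ is false.
  c (successors {a, c, e, f}): φ is false.
  d (successors {a, b, c}): φ is true.
  e (successors {d, f}): φ is false.
  f (successors {b}): φ is true.
For instance, at d:
  At d: ◇s is true, q is false, so ◇s ∨ q is true.
    At d: ◇s requires s at some successor in {a, b, c}.
      s holds at b, so ◇s is true at d.
Satisfying worlds: {a, d, f}

3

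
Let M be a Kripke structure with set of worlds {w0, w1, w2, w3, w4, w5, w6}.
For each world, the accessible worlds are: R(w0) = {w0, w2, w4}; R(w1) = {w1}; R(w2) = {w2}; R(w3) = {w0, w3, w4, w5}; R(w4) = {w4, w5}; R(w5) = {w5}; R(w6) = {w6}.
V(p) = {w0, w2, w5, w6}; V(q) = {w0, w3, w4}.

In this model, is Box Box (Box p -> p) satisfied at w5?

Yes

At w5: Box Box (Box p -> p) requires Box (Box p -> p) at every successor {w5}.
    At w5: Box (Box p -> p) requires Box p -> p at every successor {w5}.
      At w5: Box p -> p is true.
    So Box (Box p -> p) is true at w5.
So Box Box (Box p -> p) is true at w5.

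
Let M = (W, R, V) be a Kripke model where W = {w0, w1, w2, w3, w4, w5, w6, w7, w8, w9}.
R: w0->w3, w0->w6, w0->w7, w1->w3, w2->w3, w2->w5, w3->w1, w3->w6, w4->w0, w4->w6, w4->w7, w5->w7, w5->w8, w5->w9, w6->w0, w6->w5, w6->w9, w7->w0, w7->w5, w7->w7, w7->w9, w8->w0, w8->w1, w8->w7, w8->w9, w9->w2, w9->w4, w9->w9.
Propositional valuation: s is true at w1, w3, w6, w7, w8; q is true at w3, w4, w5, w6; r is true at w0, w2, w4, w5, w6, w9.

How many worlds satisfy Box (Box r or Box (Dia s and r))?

Let φ = Box (Box r or Box (Dia s and r)). Evaluate φ at each world:
  w0 (successors {w3, w6, w7}): φ is false.
  w1 (successors {w3}): φ is false.
  w2 (successors {w3, w5}): φ is false.
  w3 (successors {w1, w6}): φ is false.
  w4 (successors {w0, w6, w7}): φ is false.
  w5 (successors {w7, w8, w9}): φ is false.
  w6 (successors {w0, w5, w9}): φ is false.
  w7 (successors {w0, w5, w7, w9}): φ is false.
  w8 (successors {w0, w1, w7, w9}): φ is false.
  w9 (successors {w2, w4, w9}): φ is false.
For instance, at w0:
  At w0: Box (Box r or Box (Dia s and r)) requires Box r or Box (Dia s and r) at every successor {w3, w6, w7}.
    Box r or Box (Dia s and r) fails at w3, so Box (Box r or Box (Dia s and r)) is false at w0.
      At w3: Box r is false, Box (Dia s and r) is false, so Box r or Box (Dia s and r) is false.
Satisfying worlds: none.

0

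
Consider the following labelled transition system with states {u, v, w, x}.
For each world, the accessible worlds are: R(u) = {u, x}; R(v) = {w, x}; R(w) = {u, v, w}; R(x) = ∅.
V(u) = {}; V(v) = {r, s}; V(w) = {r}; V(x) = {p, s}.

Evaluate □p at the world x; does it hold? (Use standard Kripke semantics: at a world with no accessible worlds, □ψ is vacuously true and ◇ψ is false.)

Yes

At x: no accessible worlds, so □p holds vacuously.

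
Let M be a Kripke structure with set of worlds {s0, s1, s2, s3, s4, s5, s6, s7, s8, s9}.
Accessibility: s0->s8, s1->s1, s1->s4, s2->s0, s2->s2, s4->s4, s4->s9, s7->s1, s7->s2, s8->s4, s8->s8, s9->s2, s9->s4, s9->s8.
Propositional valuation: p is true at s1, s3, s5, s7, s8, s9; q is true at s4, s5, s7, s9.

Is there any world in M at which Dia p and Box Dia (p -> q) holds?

Yes

Let φ = Dia p and Box Dia (p -> q). Evaluate φ at each world:
  s0 (successors {s8}): φ is true.
  s1 (successors {s1, s4}): φ is true.
  s2 (successors {s0, s2}): φ is false.
  s3 (successors ∅): φ is false.
  s4 (successors {s4, s9}): φ is true.
  s5 (successors ∅): φ is false.
  s6 (successors ∅): φ is false.
  s7 (successors {s1, s2}): φ is true.
  s8 (successors {s4, s8}): φ is true.
  s9 (successors {s2, s4, s8}): φ is true.
Detail at s0 (witness):
  At s0: Dia p is true, Box Dia (p -> q) is true, so Dia p and Box Dia (p -> q) is true.
    At s0: Dia p requires p at some successor in {s8}.
      p holds at s8, so Dia p is true at s0.
    At s0: Box Dia (p -> q) requires Dia (p -> q) at every successor {s8}.
      At s8: Dia (p -> q) is true.
    So Box Dia (p -> q) is true at s0.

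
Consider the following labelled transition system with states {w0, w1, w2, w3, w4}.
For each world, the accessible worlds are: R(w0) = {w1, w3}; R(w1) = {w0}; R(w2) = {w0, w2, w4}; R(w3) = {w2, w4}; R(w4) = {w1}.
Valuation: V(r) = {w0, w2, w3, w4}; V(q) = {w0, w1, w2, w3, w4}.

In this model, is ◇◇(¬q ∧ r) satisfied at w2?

Recall that ◇ψ holds at a world iff ψ holds at some accessible world.
At w2: ◇◇(¬q ∧ r) requires ◇(¬q ∧ r) at some successor in {w0, w2, w4}.
  At w0: ◇(¬q ∧ r) is false.
  At w2: ◇(¬q ∧ r) is false.
  At w4: ◇(¬q ∧ r) is false.
So ◇◇(¬q ∧ r) is false at w2.

No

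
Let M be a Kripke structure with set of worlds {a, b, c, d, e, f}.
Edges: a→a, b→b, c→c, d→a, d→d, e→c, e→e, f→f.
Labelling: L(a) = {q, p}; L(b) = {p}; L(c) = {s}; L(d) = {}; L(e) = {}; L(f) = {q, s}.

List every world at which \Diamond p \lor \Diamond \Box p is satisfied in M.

Recall that \Box ψ holds at a world iff ψ holds at every accessible world, and \Diamond ψ holds iff ψ holds at some accessible world.
Let φ = \Diamond p \lor \Diamond \Box p. Evaluate φ at each world:
  a (successors {a}): φ is true.
  b (successors {b}): φ is true.
  c (successors {c}): φ is false.
  d (successors {a, d}): φ is true.
  e (successors {c, e}): φ is false.
  f (successors {f}): φ is false.
For instance, at e:
  At e: \Diamond p is false, \Diamond \Box p is false, so \Diamond p \lor \Diamond \Box p is false.
    At e: \Diamond p requires p at some successor in {c, e}.
      At c: p is false.
      At e: p is false.
    So \Diamond p is false at e.
    At e: \Diamond \Box p requires \Box p at some successor in {c, e}.
      At c: \Box p is false.
      At e: \Box p is false.
    So \Diamond \Box p is false at e.
Satisfying worlds: {a, b, d}

a, b, d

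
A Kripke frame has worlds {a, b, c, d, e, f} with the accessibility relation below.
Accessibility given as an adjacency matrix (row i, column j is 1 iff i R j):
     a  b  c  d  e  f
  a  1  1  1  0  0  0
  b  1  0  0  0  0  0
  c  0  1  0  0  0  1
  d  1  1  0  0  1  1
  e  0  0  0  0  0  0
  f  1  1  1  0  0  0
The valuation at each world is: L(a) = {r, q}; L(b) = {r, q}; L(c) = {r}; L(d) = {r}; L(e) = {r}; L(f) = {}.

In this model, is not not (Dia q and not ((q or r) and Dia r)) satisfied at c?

At c: not (Dia q and not ((q or r) and Dia r)) is true, so not not (Dia q and not ((q or r) and Dia r)) is false.
  At c: Dia q and not ((q or r) and Dia r) is false, so not (Dia q and not ((q or r) and Dia r)) is true.
    At c: Dia q is true, not ((q or r) and Dia r) is false, so Dia q and not ((q or r) and Dia r) is false.
      At c: Dia q requires q at some successor in {b, f}.
        q holds at b, so Dia q is true at c.
      At c: (q or r) and Dia r is true, so not ((q or r) and Dia r) is false.

No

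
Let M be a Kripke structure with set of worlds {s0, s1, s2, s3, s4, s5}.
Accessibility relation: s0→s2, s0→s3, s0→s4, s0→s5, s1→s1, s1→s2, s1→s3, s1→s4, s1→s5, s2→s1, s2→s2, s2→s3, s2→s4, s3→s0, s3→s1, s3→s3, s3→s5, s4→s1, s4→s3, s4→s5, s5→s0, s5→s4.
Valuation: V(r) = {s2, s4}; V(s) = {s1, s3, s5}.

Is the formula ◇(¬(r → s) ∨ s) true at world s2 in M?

At s2: ◇(¬(r → s) ∨ s) requires ¬(r → s) ∨ s at some successor in {s1, s2, s3, s4}.
  ¬(r → s) ∨ s holds at s1, so ◇(¬(r → s) ∨ s) is true at s2.

Yes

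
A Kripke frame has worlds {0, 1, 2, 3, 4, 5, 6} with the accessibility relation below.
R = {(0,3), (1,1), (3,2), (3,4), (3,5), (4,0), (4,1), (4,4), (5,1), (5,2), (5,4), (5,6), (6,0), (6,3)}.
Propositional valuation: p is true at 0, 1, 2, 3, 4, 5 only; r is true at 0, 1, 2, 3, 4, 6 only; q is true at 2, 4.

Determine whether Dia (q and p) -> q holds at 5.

At 5: Dia (q and p) is true, q is false, so Dia (q and p) -> q is false.
  At 5: Dia (q and p) requires q and p at some successor in {1, 2, 4, 6}.
    q and p holds at 2, so Dia (q and p) is true at 5.

No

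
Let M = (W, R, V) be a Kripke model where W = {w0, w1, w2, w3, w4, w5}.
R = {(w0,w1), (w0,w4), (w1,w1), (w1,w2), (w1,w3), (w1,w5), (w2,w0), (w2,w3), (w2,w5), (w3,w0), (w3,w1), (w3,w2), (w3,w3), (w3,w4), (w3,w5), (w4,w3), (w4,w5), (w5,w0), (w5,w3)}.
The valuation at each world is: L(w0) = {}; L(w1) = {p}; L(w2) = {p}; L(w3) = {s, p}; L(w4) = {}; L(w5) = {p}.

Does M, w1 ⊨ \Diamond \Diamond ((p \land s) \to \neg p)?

Yes

At w1: \Diamond \Diamond ((p \land s) \to \neg p) requires \Diamond ((p \land s) \to \neg p) at some successor in {w1, w2, w3, w5}.
  \Diamond ((p \land s) \to \neg p) holds at w1, so \Diamond \Diamond ((p \land s) \to \neg p) is true at w1.
    At w1: \Diamond ((p \land s) \to \neg p) requires (p \land s) \to \neg p at some successor in {w1, w2, w3, w5}.
      (p \land s) \to \neg p holds at w1, so \Diamond ((p \land s) \to \neg p) is true at w1.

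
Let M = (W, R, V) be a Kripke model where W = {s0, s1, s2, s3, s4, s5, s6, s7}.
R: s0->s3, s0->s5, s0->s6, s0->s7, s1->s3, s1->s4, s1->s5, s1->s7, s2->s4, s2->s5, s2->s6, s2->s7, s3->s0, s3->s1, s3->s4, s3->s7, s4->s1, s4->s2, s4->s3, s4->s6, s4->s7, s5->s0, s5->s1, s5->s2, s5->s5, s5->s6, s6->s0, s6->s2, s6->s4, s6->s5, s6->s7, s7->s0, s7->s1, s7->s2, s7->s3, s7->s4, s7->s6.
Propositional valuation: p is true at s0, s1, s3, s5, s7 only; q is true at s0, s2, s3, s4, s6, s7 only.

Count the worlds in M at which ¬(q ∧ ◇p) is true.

Let φ = ¬(q ∧ ◇p). Evaluate φ at each world:
  s0 (successors {s3, s5, s6, s7}): φ is false.
  s1 (successors {s3, s4, s5, s7}): φ is true.
  s2 (successors {s4, s5, s6, s7}): φ is false.
  s3 (successors {s0, s1, s4, s7}): φ is false.
  s4 (successors {s1, s2, s3, s6, s7}): φ is false.
  s5 (successors {s0, s1, s2, s5, s6}): φ is true.
  s6 (successors {s0, s2, s4, s5, s7}): φ is false.
  s7 (successors {s0, s1, s2, s3, s4, s6}): φ is false.
For instance, at s7:
  At s7: q ∧ ◇p is true, so ¬(q ∧ ◇p) is false.
    At s7: q is true, ◇p is true, so q ∧ ◇p is true.
      At s7: ◇p requires p at some successor in {s0, s1, s2, s3, s4, s6}.
        p holds at s0, so ◇p is true at s7.
Satisfying worlds: {s1, s5}

2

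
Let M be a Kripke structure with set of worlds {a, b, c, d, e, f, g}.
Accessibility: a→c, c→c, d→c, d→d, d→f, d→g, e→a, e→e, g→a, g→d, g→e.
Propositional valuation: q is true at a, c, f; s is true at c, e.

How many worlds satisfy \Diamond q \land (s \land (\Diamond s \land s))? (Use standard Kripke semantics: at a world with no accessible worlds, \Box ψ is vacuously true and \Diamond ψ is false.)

2

Let φ = \Diamond q \land (s \land (\Diamond s \land s)). Evaluate φ at each world:
  a (successors {c}): φ is false.
  b (successors ∅): φ is false.
  c (successors {c}): φ is true.
  d (successors {c, d, f, g}): φ is false.
  e (successors {a, e}): φ is true.
  f (successors ∅): φ is false.
  g (successors {a, d, e}): φ is false.
For instance, at g:
  At g: \Diamond q is true, s \land (\Diamond s \land s) is false, so \Diamond q \land (s \land (\Diamond s \land s)) is false.
    At g: \Diamond q requires q at some successor in {a, d, e}.
      q holds at a, so \Diamond q is true at g.
    At g: s is false, \Diamond s \land s is false, so s \land (\Diamond s \land s) is false.
      At g: \Diamond s is true, s is false, so \Diamond s \land s is false.
Satisfying worlds: {c, e}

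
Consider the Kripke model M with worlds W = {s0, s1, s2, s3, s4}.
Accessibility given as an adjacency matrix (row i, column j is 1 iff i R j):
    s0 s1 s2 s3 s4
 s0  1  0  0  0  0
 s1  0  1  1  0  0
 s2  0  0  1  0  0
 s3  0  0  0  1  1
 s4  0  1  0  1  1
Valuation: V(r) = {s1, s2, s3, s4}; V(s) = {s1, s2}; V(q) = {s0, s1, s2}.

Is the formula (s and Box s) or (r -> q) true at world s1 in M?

At s1: s and Box s is true, r -> q is true, so (s and Box s) or (r -> q) is true.
  At s1: s is true, Box s is true, so s and Box s is true.
    At s1: Box s requires s at every successor {s1, s2}.
      At s1: s is true.
      At s2: s is true.
    So Box s is true at s1.

Yes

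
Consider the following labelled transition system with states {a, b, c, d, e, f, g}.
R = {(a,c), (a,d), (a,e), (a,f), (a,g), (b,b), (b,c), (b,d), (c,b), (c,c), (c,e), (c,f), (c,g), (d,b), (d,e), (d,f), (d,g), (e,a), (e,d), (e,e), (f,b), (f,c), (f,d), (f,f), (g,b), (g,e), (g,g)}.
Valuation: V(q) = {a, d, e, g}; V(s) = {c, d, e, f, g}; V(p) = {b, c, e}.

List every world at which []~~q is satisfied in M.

Let φ = []~~q. Evaluate φ at each world:
  a (successors {c, d, e, f, g}): φ is false.
  b (successors {b, c, d}): φ is false.
  c (successors {b, c, e, f, g}): φ is false.
  d (successors {b, e, f, g}): φ is false.
  e (successors {a, d, e}): φ is true.
  f (successors {b, c, d, f}): φ is false.
  g (successors {b, e, g}): φ is false.
For instance, at b:
  At b: []~~q requires ~~q at every successor {b, c, d}.
    ~~q fails at b, so []~~q is false at b.
Satisfying worlds: {e}

e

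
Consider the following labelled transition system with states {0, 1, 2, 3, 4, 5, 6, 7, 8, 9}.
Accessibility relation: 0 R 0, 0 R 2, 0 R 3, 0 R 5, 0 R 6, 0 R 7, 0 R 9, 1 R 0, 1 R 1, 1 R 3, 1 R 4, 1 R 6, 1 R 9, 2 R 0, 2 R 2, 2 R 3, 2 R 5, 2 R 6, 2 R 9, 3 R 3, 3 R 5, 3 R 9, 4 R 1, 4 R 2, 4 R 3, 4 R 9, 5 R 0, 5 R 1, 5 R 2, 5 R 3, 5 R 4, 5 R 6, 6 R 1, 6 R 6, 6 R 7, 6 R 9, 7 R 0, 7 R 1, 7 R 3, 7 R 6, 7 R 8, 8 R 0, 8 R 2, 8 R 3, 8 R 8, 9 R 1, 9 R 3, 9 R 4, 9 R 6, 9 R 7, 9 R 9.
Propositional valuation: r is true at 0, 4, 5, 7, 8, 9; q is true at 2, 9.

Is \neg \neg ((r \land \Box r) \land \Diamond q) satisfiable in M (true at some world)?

No

Recall that \Box ψ holds at a world iff ψ holds at every accessible world, and \Diamond ψ holds iff ψ holds at some accessible world.
Let φ = \neg \neg ((r \land \Box r) \land \Diamond q). Evaluate φ at each world:
  0 (successors {0, 2, 3, 5, 6, 7, 9}): φ is false.
  1 (successors {0, 1, 3, 4, 6, 9}): φ is false.
  2 (successors {0, 2, 3, 5, 6, 9}): φ is false.
  3 (successors {3, 5, 9}): φ is false.
  4 (successors {1, 2, 3, 9}): φ is false.
  5 (successors {0, 1, 2, 3, 4, 6}): φ is false.
  6 (successors {1, 6, 7, 9}): φ is false.
  7 (successors {0, 1, 3, 6, 8}): φ is false.
  8 (successors {0, 2, 3, 8}): φ is false.
  9 (successors {1, 3, 4, 6, 7, 9}): φ is false.
For instance, at 5:
  At 5: \neg ((r \land \Box r) \land \Diamond q) is true, so \neg \neg ((r \land \Box r) \land \Diamond q) is false.
    At 5: (r \land \Box r) \land \Diamond q is false, so \neg ((r \land \Box r) \land \Diamond q) is true.
      At 5: r \land \Box r is false, \Diamond q is true, so (r \land \Box r) \land \Diamond q is false.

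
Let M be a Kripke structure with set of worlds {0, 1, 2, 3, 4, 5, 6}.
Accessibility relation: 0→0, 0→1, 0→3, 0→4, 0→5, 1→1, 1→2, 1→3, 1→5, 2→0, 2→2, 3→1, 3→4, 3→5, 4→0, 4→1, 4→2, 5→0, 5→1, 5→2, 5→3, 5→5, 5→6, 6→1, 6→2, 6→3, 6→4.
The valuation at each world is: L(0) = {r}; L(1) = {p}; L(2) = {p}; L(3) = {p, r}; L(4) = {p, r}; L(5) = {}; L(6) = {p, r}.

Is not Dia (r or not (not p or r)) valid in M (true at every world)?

No

Let φ = not Dia (r or not (not p or r)). Evaluate φ at each world:
  0 (successors {0, 1, 3, 4, 5}): φ is false.
  1 (successors {1, 2, 3, 5}): φ is false.
  2 (successors {0, 2}): φ is false.
  3 (successors {1, 4, 5}): φ is false.
  4 (successors {0, 1, 2}): φ is false.
  5 (successors {0, 1, 2, 3, 5, 6}): φ is false.
  6 (successors {1, 2, 3, 4}): φ is false.
Detail at 0 (counterexample):
  At 0: Dia (r or not (not p or r)) is true, so not Dia (r or not (not p or r)) is false.
    At 0: Dia (r or not (not p or r)) requires r or not (not p or r) at some successor in {0, 1, 3, 4, 5}.
      r or not (not p or r) holds at 0, so Dia (r or not (not p or r)) is true at 0.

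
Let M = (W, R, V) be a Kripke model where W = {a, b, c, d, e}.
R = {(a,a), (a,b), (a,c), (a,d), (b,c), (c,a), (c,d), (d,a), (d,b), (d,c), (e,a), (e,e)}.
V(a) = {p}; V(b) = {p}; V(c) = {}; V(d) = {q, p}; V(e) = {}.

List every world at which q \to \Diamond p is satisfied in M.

Let φ = q \to \Diamond p. Evaluate φ at each world:
  a (successors {a, b, c, d}): φ is true.
  b (successors {c}): φ is true.
  c (successors {a, d}): φ is true.
  d (successors {a, b, c}): φ is true.
  e (successors {a, e}): φ is true.
For instance, at d:
  At d: q is true, \Diamond p is true, so q \to \Diamond p is true.
    At d: \Diamond p requires p at some successor in {a, b, c}.
      p holds at a, so \Diamond p is true at d.
Satisfying worlds: {a, b, c, d, e}

a, b, c, d, e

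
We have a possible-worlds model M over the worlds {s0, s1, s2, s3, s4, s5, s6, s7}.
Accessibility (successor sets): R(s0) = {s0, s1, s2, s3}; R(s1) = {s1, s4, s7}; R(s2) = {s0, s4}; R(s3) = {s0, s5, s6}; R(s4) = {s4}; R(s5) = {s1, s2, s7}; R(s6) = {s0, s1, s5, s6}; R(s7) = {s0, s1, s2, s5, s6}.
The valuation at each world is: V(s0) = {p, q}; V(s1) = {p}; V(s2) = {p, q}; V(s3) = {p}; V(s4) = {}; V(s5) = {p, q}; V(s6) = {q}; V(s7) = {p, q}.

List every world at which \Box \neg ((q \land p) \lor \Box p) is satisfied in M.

s4

Let φ = \Box \neg ((q \land p) \lor \Box p). Evaluate φ at each world:
  s0 (successors {s0, s1, s2, s3}): φ is false.
  s1 (successors {s1, s4, s7}): φ is false.
  s2 (successors {s0, s4}): φ is false.
  s3 (successors {s0, s5, s6}): φ is false.
  s4 (successors {s4}): φ is true.
  s5 (successors {s1, s2, s7}): φ is false.
  s6 (successors {s0, s1, s5, s6}): φ is false.
  s7 (successors {s0, s1, s2, s5, s6}): φ is false.
For instance, at s7:
  At s7: \Box \neg ((q \land p) \lor \Box p) requires \neg ((q \land p) \lor \Box p) at every successor {s0, s1, s2, s5, s6}.
    \neg ((q \land p) \lor \Box p) fails at s0, so \Box \neg ((q \land p) \lor \Box p) is false at s7.
      At s0: (q \land p) \lor \Box p is true, so \neg ((q \land p) \lor \Box p) is false.
Satisfying worlds: {s4}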